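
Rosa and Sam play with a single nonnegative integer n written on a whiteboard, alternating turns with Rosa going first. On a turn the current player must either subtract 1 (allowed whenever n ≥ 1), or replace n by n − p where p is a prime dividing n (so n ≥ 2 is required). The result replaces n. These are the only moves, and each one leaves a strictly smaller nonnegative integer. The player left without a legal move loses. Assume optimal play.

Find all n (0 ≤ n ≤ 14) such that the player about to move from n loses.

Label each position W (a win for the player to move) or L (a loss). A position with no legal move is L; any other position is W exactly when some move reaches an L, and L when every move reaches a W.
n=0: no move → L
n=1: →0(L), so W
n=2: →0(L), so W
n=3: →0(L), so W
n=4: →2(W), 3(W) — all W, so L
n=5: →0(L), so W
n=6: →4(L), so W
n=7: →0(L), so W
n=8: →6(W), 7(W) — all W, so L
n=9: →8(L), so W
n=10: →8(L), so W
n=11: →0(L), so W
n=12: →9(W), 10(W), 11(W) — all W, so L
n=13: →0(L), so W
n=14: →12(L), so W
The losing starting values of n are exactly the entries labelled L in this table (4 of them).

0, 4, 8, 12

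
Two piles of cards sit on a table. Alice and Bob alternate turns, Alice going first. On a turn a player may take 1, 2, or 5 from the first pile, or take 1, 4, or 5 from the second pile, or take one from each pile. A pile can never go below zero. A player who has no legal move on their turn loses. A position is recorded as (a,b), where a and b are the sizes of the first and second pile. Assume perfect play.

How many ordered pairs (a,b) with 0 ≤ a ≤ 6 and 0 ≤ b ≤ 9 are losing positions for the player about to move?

16

Work bottom-up. With no move the player to move loses. Otherwise the position is W if at least one move leads to an L position for the opponent, and L if every move leads to a W.
Every move lowers a or b (never raises either), so fill the grid row by row in increasing a, and left to right within a row: each cell's successors are then already labelled.
      b=0  b=1  b=2  b=3  b=4  b=5  b=6  b=7  b=8  b=9
a=0:    L    W    L    W    W    W    W    W    L    W
a=1:    W    W    W    W    L    W    L    W    W    W
a=2:    W    L    W    L    W    W    W    W    W    L
a=3:    L    W    W    W    W    W    W    L    W    W
a=4:    W    W    L    W    L    W    W    W    W    W
a=5:    W    L    W    W    W    W    W    W    W    L
a=6:    L    W    W    L    W    W    W    W    W    W
Cells with no legal move (terminal, hence L): (0,0).
The remaining L cells, each justified by listing all of its moves:
(0,2): →(0,1)(W) only, which is W, so L
(0,8): →(0,7)(W), (0,4)(W), (0,3)(W) — all W, so L
(1,4): →(0,4)(W), (1,3)(W), (1,0)(W), (0,3)(W) — all W, so L
(1,6): →(0,6)(W), (1,5)(W), (1,2)(W), (1,1)(W), (0,5)(W) — all W, so L
(2,1): →(1,1)(W), (0,1)(W), (2,0)(W), (1,0)(W) — all W, so L
(2,3): →(1,3)(W), (0,3)(W), (2,2)(W), (1,2)(W) — all W, so L
(2,9): →(1,9)(W), (0,9)(W), (2,8)(W), (2,5)(W), (2,4)(W), (1,8)(W) — all W, so L
(3,0): →(2,0)(W), (1,0)(W) — all W, so L
(3,7): →(2,7)(W), (1,7)(W), (3,6)(W), (3,3)(W), (3,2)(W), (2,6)(W) — all W, so L
(4,2): →(3,2)(W), (2,2)(W), (4,1)(W), (3,1)(W) — all W, so L
(4,4): →(3,4)(W), (2,4)(W), (4,3)(W), (4,0)(W), (3,3)(W) — all W, so L
(5,1): →(4,1)(W), (3,1)(W), (0,1)(W), (5,0)(W), (4,0)(W) — all W, so L
(5,9): →(4,9)(W), (3,9)(W), (0,9)(W), (5,8)(W), (5,5)(W), (5,4)(W), (4,8)(W) — all W, so L
(6,0): →(5,0)(W), (4,0)(W), (1,0)(W) — all W, so L
(6,3): →(5,3)(W), (4,3)(W), (1,3)(W), (6,2)(W), (5,2)(W) — all W, so L
Every other cell has at least one move into one of the L cells above, so it is W.
L cells per row: a=0: 3, a=1: 2, a=2: 3, a=3: 2, a=4: 2, a=5: 2, a=6: 2; total 16.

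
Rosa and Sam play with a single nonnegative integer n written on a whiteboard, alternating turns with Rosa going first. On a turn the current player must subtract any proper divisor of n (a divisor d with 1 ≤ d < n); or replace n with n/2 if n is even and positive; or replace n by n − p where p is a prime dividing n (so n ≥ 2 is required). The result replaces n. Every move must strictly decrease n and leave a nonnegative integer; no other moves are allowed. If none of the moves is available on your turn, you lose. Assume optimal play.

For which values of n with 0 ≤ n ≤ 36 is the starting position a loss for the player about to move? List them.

Positions with no move are L. A position that does have a move is losing for the player to move precisely when every available move leads to a winning position for the opponent. Fill in the labels:
n=0: no move → L
n=1: no move → L
n=2: →0(L), so W
n=3: →0(L), so W
n=4: →2(W), 3(W) — all W, so L
n=5: →0(L), so W
n=6: →4(L), so W
n=7: →0(L), so W
n=8: →4(L), so W
n=9: →6(W), 8(W) — all W, so L
n=10: →9(L), so W
n=11: →0(L), so W
n=12: →9(L), so W
n=13: →0(L), so W
n=14: →7(W), 12(W), 13(W) — all W, so L
n=15: →14(L), so W
n=16: →14(L), so W
n=17: →0(L), so W
n=18: →9(L), so W
n=19: →0(L), so W
n=20: →10(W), 15(W), 16(W), 18(W), 19(W) — all W, so L
n=21: →14(L), so W
n=22: →20(L), so W
n=23: →0(L), so W
n=24: →20(L), so W
n=25: →20(L), so W
n=26: →13(W), 24(W), 25(W) — all W, so L
n=27: →26(L), so W
n=28: →14(L), so W
n=29: →0(L), so W
n=30: →20(L), so W
n=31: →0(L), so W
n=32: →16(W), 24(W), 28(W), 30(W), 31(W) — all W, so L
n=33: →32(L), so W
n=34: →32(L), so W
n=35: →28(W), 30(W), 34(W) — all W, so L
n=36: →32(L), so W
Reading off the rows marked L gives the requested list; there are 9 such values of n.

0, 1, 4, 9, 14, 20, 26, 32, 35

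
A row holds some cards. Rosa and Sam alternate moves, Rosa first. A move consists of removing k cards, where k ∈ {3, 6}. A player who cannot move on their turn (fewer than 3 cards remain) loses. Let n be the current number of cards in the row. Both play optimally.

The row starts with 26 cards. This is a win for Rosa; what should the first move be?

Remove 6, leaving 20.

Label each position W (a win for the player to move) or L (a loss). A position with no legal move is L; any other position is W exactly when some move reaches an L, and L when every move reaches a W.
n=0: no move → L
n=1: no move → L
n=2: no move → L
n=3: →0(L), so W
n=4: →1(L), so W
n=5: →2(L), so W
n=6: →0(L), so W
n=7: →1(L), so W
n=8: →2(L), so W
n=9: →6(W), 3(W) — all W, so L
n=10: →7(W), 4(W) — all W, so L
n=11: →8(W), 5(W) — all W, so L
n=12: →9(L), so W
n=13: →10(L), so W
n=14: →11(L), so W
n=15: →9(L), so W
n=16: →10(L), so W
n=17: →11(L), so W
n=18: →15(W), 12(W) — all W, so L
n=19: →16(W), 13(W) — all W, so L
n=20: →17(W), 14(W) — all W, so L
n=21: →18(L), so W
n=22: →19(L), so W
n=23: →20(L), so W
n=24: →18(L), so W
n=25: →19(L), so W
n=26: →20(L), so W
From 26, the L positions reachable in one move are: 20.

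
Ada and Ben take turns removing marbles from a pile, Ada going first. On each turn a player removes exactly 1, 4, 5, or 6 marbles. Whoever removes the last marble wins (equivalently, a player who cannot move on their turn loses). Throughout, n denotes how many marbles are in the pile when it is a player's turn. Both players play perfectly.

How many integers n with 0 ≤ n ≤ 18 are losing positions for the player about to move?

5

Compute win/loss labels from the base case upward. A position with no move is L. Any other position is W if it can reach an L in one move, else L.
n=0: no move → L
n=1: W (go to 0, an L position)
n=2: L (sole option 1(W) is W)
n=3: W (go to 2, an L position)
n=4: W (go to 0, an L position)
n=5: W (go to 0, an L position)
n=6: W (go to 2, an L position)
n=7: W (go to 2, an L position)
n=8: W (go to 2, an L position)
n=9: L (options 8(W), 5(W), 4(W), 3(W) are all W)
n=10: W (go to 9, an L position)
n=11: L (options 10(W), 7(W), 6(W), 5(W) are all W)
n=12: W (go to 11, an L position)
n=13: W (go to 9, an L position)
n=14: W (go to 9, an L position)
n=15: W (go to 11, an L position)
n=16: W (go to 11, an L position)
n=17: W (go to 11, an L position)
n=18: L (options 17(W), 14(W), 13(W), 12(W) are all W)
L entries with 0 ≤ n ≤ 18: n = 0, 2, 9, 11, 18; that makes 5.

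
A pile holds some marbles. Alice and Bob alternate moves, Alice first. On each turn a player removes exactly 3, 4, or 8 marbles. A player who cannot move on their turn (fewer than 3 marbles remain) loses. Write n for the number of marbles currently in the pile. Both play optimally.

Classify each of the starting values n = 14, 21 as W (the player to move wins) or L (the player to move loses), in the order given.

14: L, 21: W

Build the W/L table. Terminal = L. A non-terminal position is W if it has a move to some L; otherwise it is L.
n=0: no move → L
n=1: no move → L
n=2: no move → L
n=3: can move to 0, which is L ⇒ W
n=4: can move to 1, which is L ⇒ W
n=5: can move to 2, which is L ⇒ W
n=6: can move to 2, which is L ⇒ W
n=7: moves to 4(W), 3(W); every one is W ⇒ L
n=8: can move to 0, which is L ⇒ W
n=9: can move to 1, which is L ⇒ W
n=10: can move to 7, which is L ⇒ W
n=11: can move to 7, which is L ⇒ W
n=12: moves to 9(W), 8(W), 4(W); every one is W ⇒ L
n=13: moves to 10(W), 9(W), 5(W); every one is W ⇒ L
n=14: moves to 11(W), 10(W), 6(W); every one is W ⇒ L
n=15: can move to 12, which is L ⇒ W
n=16: can move to 13, which is L ⇒ W
n=17: can move to 14, which is L ⇒ W
n=18: can move to 14, which is L ⇒ W
n=19: moves to 16(W), 15(W), 11(W); every one is W ⇒ L
n=20: can move to 12, which is L ⇒ W
n=21: can move to 13, which is L ⇒ W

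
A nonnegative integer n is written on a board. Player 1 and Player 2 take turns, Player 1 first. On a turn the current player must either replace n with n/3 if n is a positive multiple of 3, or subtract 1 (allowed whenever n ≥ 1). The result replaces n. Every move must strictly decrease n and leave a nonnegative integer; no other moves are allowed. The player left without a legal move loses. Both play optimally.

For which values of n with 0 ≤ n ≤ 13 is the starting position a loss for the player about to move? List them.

0, 2, 4, 7, 9, 11, 13

Positions with no move are L. A position that does have a move is losing for the player to move precisely when every available move leads to a winning position for the opponent. Fill in the labels:
n=0: no move → L
n=1: W (go to 0, an L position)
n=2: L (sole option 1(W) is W)
n=3: W (go to 2, an L position)
n=4: L (sole option 3(W) is W)
n=5: W (go to 4, an L position)
n=6: W (go to 2, an L position)
n=7: L (sole option 6(W) is W)
n=8: W (go to 7, an L position)
n=9: L (options 3(W), 8(W) are all W)
n=10: W (go to 9, an L position)
n=11: L (sole option 10(W) is W)
n=12: W (go to 4, an L position)
n=13: L (sole option 12(W) is W)
The losing starting values of n are exactly the entries labelled L in this table (7 of them).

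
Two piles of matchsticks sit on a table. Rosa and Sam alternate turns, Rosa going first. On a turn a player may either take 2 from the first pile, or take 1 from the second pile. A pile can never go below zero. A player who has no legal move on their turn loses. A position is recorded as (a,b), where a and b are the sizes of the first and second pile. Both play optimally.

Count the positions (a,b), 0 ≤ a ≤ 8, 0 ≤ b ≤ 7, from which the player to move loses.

36

Classify positions by backward induction: terminal positions (no move available) are L. From any other position, the mover wins iff some move reaches an L.
Every move lowers a or b (never raises either), so fill the grid row by row in increasing a, and left to right within a row: each cell's successors are then already labelled.
      b=0  b=1  b=2  b=3  b=4  b=5  b=6  b=7
a=0:    L    W    L    W    L    W    L    W
a=1:    L    W    L    W    L    W    L    W
a=2:    W    L    W    L    W    L    W    L
a=3:    W    L    W    L    W    L    W    L
a=4:    L    W    L    W    L    W    L    W
a=5:    L    W    L    W    L    W    L    W
a=6:    W    L    W    L    W    L    W    L
a=7:    W    L    W    L    W    L    W    L
a=8:    L    W    L    W    L    W    L    W
Cells with no legal move (terminal, hence L): (0,0), (1,0).
The remaining L cells, each justified by listing all of its moves:
(0,2): the only move is to (0,1)(W), a W ⇒ L
(0,4): the only move is to (0,3)(W), a W ⇒ L
(0,6): the only move is to (0,5)(W), a W ⇒ L
(1,2): the only move is to (1,1)(W), a W ⇒ L
(1,4): the only move is to (1,3)(W), a W ⇒ L
(1,6): the only move is to (1,5)(W), a W ⇒ L
(2,1): moves to (0,1)(W), (2,0)(W); every one is W ⇒ L
(2,3): moves to (0,3)(W), (2,2)(W); every one is W ⇒ L
(2,5): moves to (0,5)(W), (2,4)(W); every one is W ⇒ L
(2,7): moves to (0,7)(W), (2,6)(W); every one is W ⇒ L
(3,1): moves to (1,1)(W), (3,0)(W); every one is W ⇒ L
(3,3): moves to (1,3)(W), (3,2)(W); every one is W ⇒ L
(3,5): moves to (1,5)(W), (3,4)(W); every one is W ⇒ L
(3,7): moves to (1,7)(W), (3,6)(W); every one is W ⇒ L
(4,0): the only move is to (2,0)(W), a W ⇒ L
(4,2): moves to (2,2)(W), (4,1)(W); every one is W ⇒ L
(4,4): moves to (2,4)(W), (4,3)(W); every one is W ⇒ L
(4,6): moves to (2,6)(W), (4,5)(W); every one is W ⇒ L
(5,0): the only move is to (3,0)(W), a W ⇒ L
(5,2): moves to (3,2)(W), (5,1)(W); every one is W ⇒ L
(5,4): moves to (3,4)(W), (5,3)(W); every one is W ⇒ L
(5,6): moves to (3,6)(W), (5,5)(W); every one is W ⇒ L
(6,1): moves to (4,1)(W), (6,0)(W); every one is W ⇒ L
(6,3): moves to (4,3)(W), (6,2)(W); every one is W ⇒ L
(6,5): moves to (4,5)(W), (6,4)(W); every one is W ⇒ L
(6,7): moves to (4,7)(W), (6,6)(W); every one is W ⇒ L
(7,1): moves to (5,1)(W), (7,0)(W); every one is W ⇒ L
(7,3): moves to (5,3)(W), (7,2)(W); every one is W ⇒ L
(7,5): moves to (5,5)(W), (7,4)(W); every one is W ⇒ L
(7,7): moves to (5,7)(W), (7,6)(W); every one is W ⇒ L
(8,0): the only move is to (6,0)(W), a W ⇒ L
(8,2): moves to (6,2)(W), (8,1)(W); every one is W ⇒ L
(8,4): moves to (6,4)(W), (8,3)(W); every one is W ⇒ L
(8,6): moves to (6,6)(W), (8,5)(W); every one is W ⇒ L
Every other cell has at least one move into one of the L cells above, so it is W.
L cells per row: a=0: 4, a=1: 4, a=2: 4, a=3: 4, a=4: 4, a=5: 4, a=6: 4, a=7: 4, a=8: 4; total 36.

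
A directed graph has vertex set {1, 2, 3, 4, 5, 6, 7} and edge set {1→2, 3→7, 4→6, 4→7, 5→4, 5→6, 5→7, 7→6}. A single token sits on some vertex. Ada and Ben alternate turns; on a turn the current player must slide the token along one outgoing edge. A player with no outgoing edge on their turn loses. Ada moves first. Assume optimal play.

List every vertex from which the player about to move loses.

Positions with no move are L. A position that does have a move is losing for the player to move precisely when every available move leads to a winning position for the opponent. Fill in the labels:
Every edge goes from a vertex to one that appears earlier in the order 2, 6, 7, 4, 1, 3, 5, so processing vertices in that order labels each vertex after all of its successors.
2: no outgoing edge → L
6: no outgoing edge → L
7: →6(L), so W
4: →6(L), so W
1: →2(L), so W
3: →7(W) only, which is W, so L
5: →6(L), so W
Reading off the rows marked L gives the requested list; there are 3 such vertices.

2, 3, 6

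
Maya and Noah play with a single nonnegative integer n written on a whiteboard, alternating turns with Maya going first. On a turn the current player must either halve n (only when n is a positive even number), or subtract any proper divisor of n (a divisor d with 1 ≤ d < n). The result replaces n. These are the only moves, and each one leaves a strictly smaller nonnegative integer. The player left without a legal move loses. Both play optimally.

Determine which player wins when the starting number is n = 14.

Use the standard recursion: the mover loses at a terminal position; elsewhere, the mover wins exactly when some move hands the opponent an L position.
n=0: no move → L
n=1: no move → L
n=2: reaches L-position 1 → W
n=3: only reaches 2(W), which is W → L
n=4: reaches L-position 3 → W
n=5: only reaches 4(W), which is W → L
n=6: reaches L-position 3 → W
n=7: only reaches 6(W), which is W → L
n=8: reaches L-position 7 → W
n=9: only reaches 6(W), 8(W), all W → L
n=10: reaches L-position 5 → W
n=11: only reaches 10(W), which is W → L
n=12: reaches L-position 9 → W
n=13: only reaches 12(W), which is W → L
n=14: reaches L-position 7 → W
The starting position 14 is W: Maya should move to 7, handing over an L position.

Maya wins.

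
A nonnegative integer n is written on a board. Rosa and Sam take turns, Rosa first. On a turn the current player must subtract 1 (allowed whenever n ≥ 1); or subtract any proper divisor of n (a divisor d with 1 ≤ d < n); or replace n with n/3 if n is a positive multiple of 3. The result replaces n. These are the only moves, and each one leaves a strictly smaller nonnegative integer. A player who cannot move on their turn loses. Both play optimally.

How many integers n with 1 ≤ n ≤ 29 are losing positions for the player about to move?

11

Use the standard recursion: the mover loses at a terminal position; elsewhere, the mover wins exactly when some move hands the opponent an L position.
n=0: no move → L
n=1: W (go to 0, an L position)
n=2: L (sole option 1(W) is W)
n=3: W (go to 2, an L position)
n=4: W (go to 2, an L position)
n=5: L (sole option 4(W) is W)
n=6: W (go to 2, an L position)
n=7: L (sole option 6(W) is W)
n=8: W (go to 7, an L position)
n=9: L (options 3(W), 6(W), 8(W) are all W)
n=10: W (go to 5, an L position)
n=11: L (sole option 10(W) is W)
n=12: W (go to 9, an L position)
n=13: L (sole option 12(W) is W)
n=14: W (go to 7, an L position)
n=15: W (go to 5, an L position)
n=16: L (options 8(W), 12(W), 14(W), 15(W) are all W)
n=17: W (go to 16, an L position)
n=18: W (go to 9, an L position)
n=19: L (sole option 18(W) is W)
n=20: W (go to 16, an L position)
n=21: W (go to 7, an L position)
n=22: W (go to 11, an L position)
n=23: L (sole option 22(W) is W)
n=24: W (go to 16, an L position)
n=25: L (options 20(W), 24(W) are all W)
n=26: W (go to 13, an L position)
n=27: W (go to 9, an L position)
n=28: L (options 14(W), 21(W), 24(W), 26(W), 27(W) are all W)
n=29: W (go to 28, an L position)
L entries with 1 ≤ n ≤ 29 (n=0 is outside the asked range and is not counted): n = 2, 5, 7, 9, 11, 13, 16, 19, 23, 25, 28; that makes 11.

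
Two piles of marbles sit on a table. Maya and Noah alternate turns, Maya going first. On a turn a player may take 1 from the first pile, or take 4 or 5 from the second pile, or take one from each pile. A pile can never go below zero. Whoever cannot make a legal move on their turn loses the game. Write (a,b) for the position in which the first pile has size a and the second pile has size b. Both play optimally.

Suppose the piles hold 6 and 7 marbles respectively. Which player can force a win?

Maya wins.

Label each position W (a win for the player to move) or L (a loss). A position with no legal move is L; any other position is W exactly when some move reaches an L, and L when every move reaches a W.
No move ever increases a pile, so every position that can arise here has a ≤ 6 and b ≤ 7; it is enough to label the cells with 0 ≤ a ≤ 6 and 0 ≤ b ≤ 7.
Every move lowers a or b (never raises either), so fill the grid row by row in increasing a, and left to right within a row: each cell's successors are then already labelled.
      b=0  b=1  b=2  b=3  b=4  b=5  b=6  b=7
a=0:    L    L    L    L    W    W    W    W
a=1:    W    W    W    W    W    L    L    L
a=2:    L    L    L    L    W    W    W    W
a=3:    W    W    W    W    W    L    L    L
a=4:    L    L    L    L    W    W    W    W
a=5:    W    W    W    W    W    L    L    L
a=6:    L    L    L    L    W    W    W    W
Cells with no legal move (terminal, hence L): (0,0), (0,1), (0,2), (0,3).
The remaining L cells, each justified by listing all of its moves:
(1,5): moves to (0,5)(W), (1,1)(W), (1,0)(W), (0,4)(W); every one is W ⇒ L
(1,6): moves to (0,6)(W), (1,2)(W), (1,1)(W), (0,5)(W); every one is W ⇒ L
(1,7): moves to (0,7)(W), (1,3)(W), (1,2)(W), (0,6)(W); every one is W ⇒ L
(2,0): the only move is to (1,0)(W), a W ⇒ L
(2,1): moves to (1,1)(W), (1,0)(W); every one is W ⇒ L
(2,2): moves to (1,2)(W), (1,1)(W); every one is W ⇒ L
(2,3): moves to (1,3)(W), (1,2)(W); every one is W ⇒ L
(3,5): moves to (2,5)(W), (3,1)(W), (3,0)(W), (2,4)(W); every one is W ⇒ L
(3,6): moves to (2,6)(W), (3,2)(W), (3,1)(W), (2,5)(W); every one is W ⇒ L
(3,7): moves to (2,7)(W), (3,3)(W), (3,2)(W), (2,6)(W); every one is W ⇒ L
(4,0): the only move is to (3,0)(W), a W ⇒ L
(4,1): moves to (3,1)(W), (3,0)(W); every one is W ⇒ L
(4,2): moves to (3,2)(W), (3,1)(W); every one is W ⇒ L
(4,3): moves to (3,3)(W), (3,2)(W); every one is W ⇒ L
(5,5): moves to (4,5)(W), (5,1)(W), (5,0)(W), (4,4)(W); every one is W ⇒ L
(5,6): moves to (4,6)(W), (5,2)(W), (5,1)(W), (4,5)(W); every one is W ⇒ L
(5,7): moves to (4,7)(W), (5,3)(W), (5,2)(W), (4,6)(W); every one is W ⇒ L
(6,0): the only move is to (5,0)(W), a W ⇒ L
(6,1): moves to (5,1)(W), (5,0)(W); every one is W ⇒ L
(6,2): moves to (5,2)(W), (5,1)(W); every one is W ⇒ L
(6,3): moves to (5,3)(W), (5,2)(W); every one is W ⇒ L
Every other cell has at least one move into one of the L cells above, so it is W.
From (6,7) Maya can move to (5,7), reaching an L position.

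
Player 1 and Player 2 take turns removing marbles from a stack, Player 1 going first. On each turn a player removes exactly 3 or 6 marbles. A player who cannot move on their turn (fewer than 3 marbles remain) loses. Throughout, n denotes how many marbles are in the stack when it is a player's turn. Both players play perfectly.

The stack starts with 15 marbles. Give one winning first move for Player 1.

Positions with no move are L. A position that does have a move is losing for the player to move precisely when every available move leads to a winning position for the opponent. Fill in the labels:
n=0: no move → L
n=1: no move → L
n=2: no move → L
n=3: reaches L-position 0 → W
n=4: reaches L-position 1 → W
n=5: reaches L-position 2 → W
n=6: reaches L-position 0 → W
n=7: reaches L-position 1 → W
n=8: reaches L-position 2 → W
n=9: only reaches 6(W), 3(W), all W → L
n=10: only reaches 7(W), 4(W), all W → L
n=11: only reaches 8(W), 5(W), all W → L
n=12: reaches L-position 9 → W
n=13: reaches L-position 10 → W
n=14: reaches L-position 11 → W
n=15: reaches L-position 9 → W
From 15, the L positions reachable in one move are: 9.

Remove 6, leaving 9.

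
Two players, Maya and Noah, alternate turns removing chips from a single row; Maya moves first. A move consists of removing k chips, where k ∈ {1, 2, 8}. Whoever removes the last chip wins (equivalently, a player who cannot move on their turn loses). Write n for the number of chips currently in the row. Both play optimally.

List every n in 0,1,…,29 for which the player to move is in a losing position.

0, 3, 6, 9, 12, 15, 18, 21, 24, 27

Label each position W (a win for the player to move) or L (a loss). A position with no legal move is L; any other position is W exactly when some move reaches an L, and L when every move reaches a W.
n=0: no move → L
n=1: W (go to 0, an L position)
n=2: W (go to 0, an L position)
n=3: L (options 2(W), 1(W) are all W)
n=4: W (go to 3, an L position)
n=5: W (go to 3, an L position)
n=6: L (options 5(W), 4(W) are all W)
n=7: W (go to 6, an L position)
n=8: W (go to 6, an L position)
n=9: L (options 8(W), 7(W), 1(W) are all W)
n=10: W (go to 9, an L position)
n=11: W (go to 9, an L position)
n=12: L (options 11(W), 10(W), 4(W) are all W)
n=13: W (go to 12, an L position)
n=14: W (go to 12, an L position)
n=15: L (options 14(W), 13(W), 7(W) are all W)
n=16: W (go to 15, an L position)
n=17: W (go to 15, an L position)
n=18: L (options 17(W), 16(W), 10(W) are all W)
n=19: W (go to 18, an L position)
n=20: W (go to 18, an L position)
n=21: L (options 20(W), 19(W), 13(W) are all W)
n=22: W (go to 21, an L position)
n=23: W (go to 21, an L position)
n=24: L (options 23(W), 22(W), 16(W) are all W)
n=25: W (go to 24, an L position)
n=26: W (go to 24, an L position)
n=27: L (options 26(W), 25(W), 19(W) are all W)
n=28: W (go to 27, an L position)
n=29: W (go to 27, an L position)
The losing starting values of n are exactly the entries labelled L in this table (10 of them).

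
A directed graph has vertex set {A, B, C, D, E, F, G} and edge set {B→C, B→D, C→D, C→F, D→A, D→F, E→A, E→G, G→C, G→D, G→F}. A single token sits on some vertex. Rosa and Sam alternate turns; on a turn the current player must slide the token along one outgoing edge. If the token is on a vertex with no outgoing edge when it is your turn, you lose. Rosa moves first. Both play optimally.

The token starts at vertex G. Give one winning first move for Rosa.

Move to F.

Work bottom-up. With no move the player to move loses. Otherwise the position is W if at least one move leads to an L position for the opponent, and L if every move leads to a W.
Every edge goes from a vertex to one that appears earlier in the order A, F, D, C, G, E, B, so processing vertices in that order labels each vertex after all of its successors.
A: no outgoing edge → L
F: no outgoing edge → L
D: W (go to F, an L position)
C: W (go to F, an L position)
G: W (go to F, an L position)
E: W (go to A, an L position)
B: L (options C(W), D(W) are all W)
From G, the L positions reachable in one move are: F.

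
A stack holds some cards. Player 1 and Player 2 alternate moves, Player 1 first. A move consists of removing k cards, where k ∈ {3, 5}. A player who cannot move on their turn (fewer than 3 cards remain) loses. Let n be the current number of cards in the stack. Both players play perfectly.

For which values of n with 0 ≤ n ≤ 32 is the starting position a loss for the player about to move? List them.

Use the standard recursion: the mover loses at a terminal position; elsewhere, the mover wins exactly when some move hands the opponent an L position.
n=0: no move → L
n=1: no move → L
n=2: no move → L
n=3: W (go to 0, an L position)
n=4: W (go to 1, an L position)
n=5: W (go to 2, an L position)
n=6: W (go to 1, an L position)
n=7: W (go to 2, an L position)
n=8: L (options 5(W), 3(W) are all W)
n=9: L (options 6(W), 4(W) are all W)
n=10: L (options 7(W), 5(W) are all W)
n=11: W (go to 8, an L position)
n=12: W (go to 9, an L position)
n=13: W (go to 10, an L position)
n=14: W (go to 9, an L position)
n=15: W (go to 10, an L position)
n=16: L (options 13(W), 11(W) are all W)
n=17: L (options 14(W), 12(W) are all W)
n=18: L (options 15(W), 13(W) are all W)
n=19: W (go to 16, an L position)
n=20: W (go to 17, an L position)
n=21: W (go to 18, an L position)
n=22: W (go to 17, an L position)
n=23: W (go to 18, an L position)
n=24: L (options 21(W), 19(W) are all W)
n=25: L (options 22(W), 20(W) are all W)
n=26: L (options 23(W), 21(W) are all W)
n=27: W (go to 24, an L position)
n=28: W (go to 25, an L position)
n=29: W (go to 26, an L position)
n=30: W (go to 25, an L position)
n=31: W (go to 26, an L position)
n=32: L (options 29(W), 27(W) are all W)
Reading off the rows marked L gives the requested list; there are 13 such values of n.

0, 1, 2, 8, 9, 10, 16, 17, 18, 24, 25, 26, 32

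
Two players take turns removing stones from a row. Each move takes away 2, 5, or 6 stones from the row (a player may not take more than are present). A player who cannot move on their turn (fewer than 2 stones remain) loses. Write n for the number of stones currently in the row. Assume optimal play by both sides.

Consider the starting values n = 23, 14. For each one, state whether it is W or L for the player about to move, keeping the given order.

23: L, 14: W

Positions with no move are L. A position that does have a move is losing for the player to move precisely when every available move leads to a winning position for the opponent. Fill in the labels:
n=0: no move → L
n=1: no move → L
n=2: W (go to 0, an L position)
n=3: W (go to 1, an L position)
n=4: L (sole option 2(W) is W)
n=5: W (go to 0, an L position)
n=6: W (go to 4, an L position)
n=7: W (go to 1, an L position)
n=8: L (options 6(W), 3(W), 2(W) are all W)
n=9: W (go to 4, an L position)
n=10: W (go to 8, an L position)
n=11: L (options 9(W), 6(W), 5(W) are all W)
n=12: L (options 10(W), 7(W), 6(W) are all W)
n=13: W (go to 11, an L position)
n=14: W (go to 12, an L position)
n=15: L (options 13(W), 10(W), 9(W) are all W)
n=16: W (go to 11, an L position)
n=17: W (go to 15, an L position)
n=18: W (go to 12, an L position)
n=19: L (options 17(W), 14(W), 13(W) are all W)
n=20: W (go to 15, an L position)
n=21: W (go to 19, an L position)
n=22: L (options 20(W), 17(W), 16(W) are all W)
n=23: L (options 21(W), 18(W), 17(W) are all W)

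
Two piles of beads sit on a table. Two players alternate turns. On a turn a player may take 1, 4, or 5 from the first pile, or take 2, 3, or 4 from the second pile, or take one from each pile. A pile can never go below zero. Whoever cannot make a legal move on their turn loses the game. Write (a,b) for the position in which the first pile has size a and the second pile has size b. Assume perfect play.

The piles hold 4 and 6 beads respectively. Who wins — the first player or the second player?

Classify positions by backward induction: terminal positions (no move available) are L. From any other position, the mover wins iff some move reaches an L.
No move ever increases a pile, so every position that can arise here has a ≤ 4 and b ≤ 6; it is enough to label the cells with 0 ≤ a ≤ 4 and 0 ≤ b ≤ 6.
Every move lowers a or b (never raises either), so fill the grid row by row in increasing a, and left to right within a row: each cell's successors are then already labelled.
      b=0  b=1  b=2  b=3  b=4  b=5  b=6
a=0:    L    L    W    W    W    W    L
a=1:    W    W    W    L    L    W    W
a=2:    L    L    W    W    W    W    L
a=3:    W    W    W    L    L    W    W
a=4:    W    W    L    W    W    W    W
Cells with no legal move (terminal, hence L): (0,0), (0,1).
The remaining L cells, each justified by listing all of its moves:
(0,6): moves to (0,4)(W), (0,3)(W), (0,2)(W); every one is W ⇒ L
(1,3): moves to (0,3)(W), (1,1)(W), (1,0)(W), (0,2)(W); every one is W ⇒ L
(1,4): moves to (0,4)(W), (1,2)(W), (1,1)(W), (1,0)(W), (0,3)(W); every one is W ⇒ L
(2,0): the only move is to (1,0)(W), a W ⇒ L
(2,1): moves to (1,1)(W), (1,0)(W); every one is W ⇒ L
(2,6): moves to (1,6)(W), (2,4)(W), (2,3)(W), (2,2)(W), (1,5)(W); every one is W ⇒ L
(3,3): moves to (2,3)(W), (3,1)(W), (3,0)(W), (2,2)(W); every one is W ⇒ L
(3,4): moves to (2,4)(W), (3,2)(W), (3,1)(W), (3,0)(W), (2,3)(W); every one is W ⇒ L
(4,2): moves to (3,2)(W), (0,2)(W), (4,0)(W), (3,1)(W); every one is W ⇒ L
Every other cell has at least one move into one of the L cells above, so it is W.
The starting position (4,6) is W: the player to move should move to (0,6), handing over an L position.

The first player wins.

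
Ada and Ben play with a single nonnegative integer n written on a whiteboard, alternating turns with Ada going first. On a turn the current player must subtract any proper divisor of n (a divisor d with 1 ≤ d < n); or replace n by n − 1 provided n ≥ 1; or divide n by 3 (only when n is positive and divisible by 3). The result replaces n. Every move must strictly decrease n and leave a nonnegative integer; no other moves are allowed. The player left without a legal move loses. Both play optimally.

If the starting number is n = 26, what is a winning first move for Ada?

Move to 13.

Build the W/L table. Terminal = L. A non-terminal position is W if it has a move to some L; otherwise it is L.
n=0: no move → L
n=1: can move to 0, which is L ⇒ W
n=2: the only move is to 1(W), a W ⇒ L
n=3: can move to 2, which is L ⇒ W
n=4: can move to 2, which is L ⇒ W
n=5: the only move is to 4(W), a W ⇒ L
n=6: can move to 2, which is L ⇒ W
n=7: the only move is to 6(W), a W ⇒ L
n=8: can move to 7, which is L ⇒ W
n=9: moves to 3(W), 6(W), 8(W); every one is W ⇒ L
n=10: can move to 5, which is L ⇒ W
n=11: the only move is to 10(W), a W ⇒ L
n=12: can move to 9, which is L ⇒ W
n=13: the only move is to 12(W), a W ⇒ L
n=14: can move to 7, which is L ⇒ W
n=15: can move to 5, which is L ⇒ W
n=16: moves to 8(W), 12(W), 14(W), 15(W); every one is W ⇒ L
n=17: can move to 16, which is L ⇒ W
n=18: can move to 9, which is L ⇒ W
n=19: the only move is to 18(W), a W ⇒ L
n=20: can move to 16, which is L ⇒ W
n=21: can move to 7, which is L ⇒ W
n=22: can move to 11, which is L ⇒ W
n=23: the only move is to 22(W), a W ⇒ L
n=24: can move to 16, which is L ⇒ W
n=25: moves to 20(W), 24(W); every one is W ⇒ L
n=26: can move to 13, which is L ⇒ W
From 26, the L positions reachable in one move are: 13, 25. Any move reaching one of these is winning.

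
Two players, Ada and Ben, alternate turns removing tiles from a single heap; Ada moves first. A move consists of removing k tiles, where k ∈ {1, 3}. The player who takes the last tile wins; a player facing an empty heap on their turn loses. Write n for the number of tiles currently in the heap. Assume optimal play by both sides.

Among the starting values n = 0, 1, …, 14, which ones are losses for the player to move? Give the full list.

Build the W/L table. Terminal = L. A non-terminal position is W if it has a move to some L; otherwise it is L.
n=0: no move → L
n=1: reaches L-position 0 → W
n=2: only reaches 1(W), which is W → L
n=3: reaches L-position 2 → W
n=4: only reaches 3(W), 1(W), all W → L
n=5: reaches L-position 4 → W
n=6: only reaches 5(W), 3(W), all W → L
n=7: reaches L-position 6 → W
n=8: only reaches 7(W), 5(W), all W → L
n=9: reaches L-position 8 → W
n=10: only reaches 9(W), 7(W), all W → L
n=11: reaches L-position 10 → W
n=12: only reaches 11(W), 9(W), all W → L
n=13: reaches L-position 12 → W
n=14: only reaches 13(W), 11(W), all W → L
Reading off the rows marked L gives the requested list; there are 8 such values of n.

0, 2, 4, 6, 8, 10, 12, 14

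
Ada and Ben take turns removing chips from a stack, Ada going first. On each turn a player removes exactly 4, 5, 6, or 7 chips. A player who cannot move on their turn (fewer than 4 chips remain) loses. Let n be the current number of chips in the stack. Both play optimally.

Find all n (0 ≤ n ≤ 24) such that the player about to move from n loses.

0, 1, 2, 3, 11, 12, 13, 14, 22, 23, 24

Positions with no move are L. A position that does have a move is losing for the player to move precisely when every available move leads to a winning position for the opponent. Fill in the labels:
n=0: no move → L
n=1: no move → L
n=2: no move → L
n=3: no move → L
n=4: W (go to 0, an L position)
n=5: W (go to 1, an L position)
n=6: W (go to 2, an L position)
n=7: W (go to 3, an L position)
n=8: W (go to 3, an L position)
n=9: W (go to 3, an L position)
n=10: W (go to 3, an L position)
n=11: L (options 7(W), 6(W), 5(W), 4(W) are all W)
n=12: L (options 8(W), 7(W), 6(W), 5(W) are all W)
n=13: L (options 9(W), 8(W), 7(W), 6(W) are all W)
n=14: L (options 10(W), 9(W), 8(W), 7(W) are all W)
n=15: W (go to 11, an L position)
n=16: W (go to 12, an L position)
n=17: W (go to 13, an L position)
n=18: W (go to 14, an L position)
n=19: W (go to 14, an L position)
n=20: W (go to 14, an L position)
n=21: W (go to 14, an L position)
n=22: L (options 18(W), 17(W), 16(W), 15(W) are all W)
n=23: L (options 19(W), 18(W), 17(W), 16(W) are all W)
n=24: L (options 20(W), 19(W), 18(W), 17(W) are all W)
The losing starting values of n are exactly the entries labelled L in this table (11 of them).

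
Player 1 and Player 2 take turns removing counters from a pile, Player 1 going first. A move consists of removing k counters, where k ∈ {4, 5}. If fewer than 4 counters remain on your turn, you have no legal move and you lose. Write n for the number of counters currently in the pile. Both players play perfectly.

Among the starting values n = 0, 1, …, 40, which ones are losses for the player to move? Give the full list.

Build the W/L table. Terminal = L. A non-terminal position is W if it has a move to some L; otherwise it is L.
n=0: no move → L
n=1: no move → L
n=2: no move → L
n=3: no move → L
n=4: reaches L-position 0 → W
n=5: reaches L-position 1 → W
n=6: reaches L-position 2 → W
n=7: reaches L-position 3 → W
n=8: reaches L-position 3 → W
n=9: only reaches 5(W), 4(W), all W → L
n=10: only reaches 6(W), 5(W), all W → L
n=11: only reaches 7(W), 6(W), all W → L
n=12: only reaches 8(W), 7(W), all W → L
n=13: reaches L-position 9 → W
n=14: reaches L-position 10 → W
n=15: reaches L-position 11 → W
n=16: reaches L-position 12 → W
n=17: reaches L-position 12 → W
n=18: only reaches 14(W), 13(W), all W → L
n=19: only reaches 15(W), 14(W), all W → L
n=20: only reaches 16(W), 15(W), all W → L
n=21: only reaches 17(W), 16(W), all W → L
n=22: reaches L-position 18 → W
n=23: reaches L-position 19 → W
n=24: reaches L-position 20 → W
n=25: reaches L-position 21 → W
n=26: reaches L-position 21 → W
n=27: only reaches 23(W), 22(W), all W → L
n=28: only reaches 24(W), 23(W), all W → L
n=29: only reaches 25(W), 24(W), all W → L
n=30: only reaches 26(W), 25(W), all W → L
n=31: reaches L-position 27 → W
n=32: reaches L-position 28 → W
n=33: reaches L-position 29 → W
n=34: reaches L-position 30 → W
n=35: reaches L-position 30 → W
n=36: only reaches 32(W), 31(W), all W → L
n=37: only reaches 33(W), 32(W), all W → L
n=38: only reaches 34(W), 33(W), all W → L
n=39: only reaches 35(W), 34(W), all W → L
n=40: reaches L-position 36 → W
The losing starting values of n are exactly the entries labelled L in this table (20 of them).

0, 1, 2, 3, 9, 10, 11, 12, 18, 19, 20, 21, 27, 28, 29, 30, 36, 37, 38, 39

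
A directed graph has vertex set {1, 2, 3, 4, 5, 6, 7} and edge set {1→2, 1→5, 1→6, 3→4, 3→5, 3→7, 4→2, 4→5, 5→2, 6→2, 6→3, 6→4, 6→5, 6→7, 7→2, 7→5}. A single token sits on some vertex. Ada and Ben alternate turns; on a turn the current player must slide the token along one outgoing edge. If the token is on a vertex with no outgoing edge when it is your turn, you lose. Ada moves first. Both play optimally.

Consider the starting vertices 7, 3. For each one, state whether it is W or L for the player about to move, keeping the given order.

Label each position W (a win for the player to move) or L (a loss). A position with no legal move is L; any other position is W exactly when some move reaches an L, and L when every move reaches a W.
Every edge goes from a vertex to one that appears earlier in the order 2, 5, 7, 4, 3, 6, 1, so processing vertices in that order labels each vertex after all of its successors.
2: no outgoing edge → L
5: reaches L-position 2 → W
7: reaches L-position 2 → W
4: reaches L-position 2 → W
3: only reaches 4(W), 7(W), 5(W), all W → L
6: reaches L-position 3 → W
1: reaches L-position 2 → W

7: W, 3: L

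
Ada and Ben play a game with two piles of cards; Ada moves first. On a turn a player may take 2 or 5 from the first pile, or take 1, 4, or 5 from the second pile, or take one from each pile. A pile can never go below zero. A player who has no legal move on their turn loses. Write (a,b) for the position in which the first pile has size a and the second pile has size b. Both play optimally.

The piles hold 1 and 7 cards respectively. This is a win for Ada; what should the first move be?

Move to (1,2).

Classify positions by backward induction: terminal positions (no move available) are L. From any other position, the mover wins iff some move reaches an L.
No move ever increases a pile, so every position that can arise here has a ≤ 1 and b ≤ 7; it is enough to label the cells with 0 ≤ a ≤ 1 and 0 ≤ b ≤ 7.
Every move lowers a or b (never raises either), so fill the grid row by row in increasing a, and left to right within a row: each cell's successors are then already labelled.
      b=0  b=1  b=2  b=3  b=4  b=5  b=6  b=7
a=0:    L    W    L    W    W    W    W    W
a=1:    L    W    L    W    W    W    W    W
Cells with no legal move (terminal, hence L): (0,0), (1,0).
The remaining L cells, each justified by listing all of its moves:
(0,2): L (sole option (0,1)(W) is W)
(1,2): L (options (1,1)(W), (0,1)(W) are all W)
Every other cell has at least one move into one of the L cells above, so it is W.
From (1,7), the L positions reachable in one move are: (1,2).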